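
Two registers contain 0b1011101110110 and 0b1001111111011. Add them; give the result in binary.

0b10101101110001

Add column by column in base 2, right to left:
  0+1 = 1
  1+1 = 0 carry 1
  1+0+1 = 0 carry 1
  0+1+1 = 0 carry 1
  1+1+1 = 1 carry 1
  1+1+1 = 1 carry 1
  1+1+1 = 1 carry 1
  0+1+1 = 0 carry 1
  1+1+1 = 1 carry 1
  1+1+1 = 1 carry 1
  1+0+1 = 0 carry 1
  0+0+1 = 1
  1+1 = 0 carry 1
  final carry 1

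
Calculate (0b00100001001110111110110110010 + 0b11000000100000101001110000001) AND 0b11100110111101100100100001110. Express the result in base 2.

0b11100000101101100000100000010

Add column by column in base 2, right to left:
  0+1 = 1
  1+0 = 1
  0+0 = 0
  0+0 = 0
  1+0 = 1
  1+0 = 1
  0+0 = 0
  1+1 = 0 carry 1
  1+1+1 = 1 carry 1
  0+1+1 = 0 carry 1
  1+0+1 = 0 carry 1
  1+0+1 = 0 carry 1
  1+1+1 = 1 carry 1
  1+0+1 = 0 carry 1
  1+1+1 = 1 carry 1
  0+0+1 = 1
  1+0 = 1
  1+0 = 1
  1+0 = 1
  0+0 = 0
  0+1 = 1
  1+0 = 1
  0+0 = 0
  0+0 = 0
  0+0 = 0
  0+0 = 0
  1+0 = 1
  0+1 = 1
  0+1 = 1
Sum = 0b11100001101111101000100110011; now AND with 0b11100110111101100100100001110:
  11100001101111101000100110011
& 11100110111101100100100001110
= 11100000101101100000100000010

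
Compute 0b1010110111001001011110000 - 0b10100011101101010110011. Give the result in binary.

0b1000010011011100000111101

Subtract column by column in base 2:
  0-1 → 1 (borrow)
  0-1-1 → 0 (borrow)
  0-0-1 → 1 (borrow)
  0-0-1 → 1 (borrow)
  1-1-1 → 1 (borrow)
  1-1-1 → 1 (borrow)
  1-0-1 → 0
  1-1 → 0
  0-0 → 0
  1-1 → 0
  0-0 → 0
  0-1 → 1 (borrow)
  1-1-1 → 1 (borrow)
  0-0-1 → 1 (borrow)
  0-1-1 → 0 (borrow)
  1-1-1 → 1 (borrow)
  1-1-1 → 1 (borrow)
  1-0-1 → 0
  0-0 → 0
  1-0 → 1
  1-1 → 0
  0-0 → 0
  1-1 → 0
  0-0 → 0
  1-0 → 1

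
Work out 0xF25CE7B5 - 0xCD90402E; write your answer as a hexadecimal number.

0x24CCA787

Subtract column by column in base 16:
  5-E → 7 (borrow)
  B-2-1 → 8
  7-0 → 7
  E-4 → A
  C-0 → C
  5-9 → C (borrow)
  2-D-1 → 4 (borrow)
  F-C-1 → 2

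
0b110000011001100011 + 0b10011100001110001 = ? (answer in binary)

0b1000011111011010100

Add column by column in base 2, right to left:
  1+1 = 0 carry 1
  1+0+1 = 0 carry 1
  0+0+1 = 1
  0+0 = 0
  0+1 = 1
  1+1 = 0 carry 1
  1+1+1 = 1 carry 1
  0+0+1 = 1
  0+0 = 0
  1+0 = 1
  1+0 = 1
  0+1 = 1
  0+1 = 1
  0+1 = 1
  0+0 = 0
  0+0 = 0
  1+1 = 0 carry 1
  1+0+1 = 0 carry 1
  final carry 1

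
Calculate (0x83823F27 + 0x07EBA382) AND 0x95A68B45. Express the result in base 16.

Add column by column in base 16, right to left:
  7+2 = 9
  2+8 = A
  F+3 = 2 carry 1
  3+A+1 = E
  2+B = D
  8+E = 6 carry 1
  3+7+1 = B
  8+0 = 8
Sum = 0x8B6DE2A9; now AND with 0x95A68B45:
  8&9=8, B&5=1, 6&A=2, D&6=4, E&8=8, 2&B=2, A&4=0, 9&5=1

0x81248201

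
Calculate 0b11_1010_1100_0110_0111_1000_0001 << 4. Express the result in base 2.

Left shift by 4: append 4 zero bits.

0b111010110001100111100000010000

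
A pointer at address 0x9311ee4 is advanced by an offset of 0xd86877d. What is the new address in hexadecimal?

0x16b7a661

Add column by column in base 16, right to left:
  4+d = 1 carry 1
  e+7+1 = 6 carry 1
  e+7+1 = 6 carry 1
  1+8+1 = a
  1+6 = 7
  3+8 = b
  9+d = 6 carry 1
  final carry 1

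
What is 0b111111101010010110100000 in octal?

Group the bits in threes: 111 111 101 010 010 110 100 000 → 77522640.

0o77522640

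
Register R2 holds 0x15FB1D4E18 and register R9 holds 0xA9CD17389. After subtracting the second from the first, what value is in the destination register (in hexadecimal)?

0xB5E4BDA8F

Subtract column by column in base 16:
  8-9 → F (borrow)
  1-8-1 → 8 (borrow)
  E-3-1 → A
  4-7 → D (borrow)
  D-1-1 → B
  1-D → 4 (borrow)
  B-C-1 → E (borrow)
  F-9-1 → 5
  5-A → B (borrow)
  1-0-1 → 0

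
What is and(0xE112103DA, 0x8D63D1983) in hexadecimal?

AND each hex digit independently (no carries):
  E&8=8, 1&D=1, 1&6=0, 2&3=2, 1&D=1, 0&1=0, 3&9=1, D&8=8, A&3=2

0x810210182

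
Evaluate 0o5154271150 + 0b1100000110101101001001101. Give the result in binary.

0o5154271150 = 0b101001101100010111001001101000 in binary.
Add column by column in base 2, right to left:
  0+1 = 1
  0+0 = 0
  0+1 = 1
  1+1 = 0 carry 1
  0+0+1 = 1
  1+0 = 1
  1+1 = 0 carry 1
  0+0+1 = 1
  0+0 = 0
  1+1 = 0 carry 1
  0+0+1 = 1
  0+1 = 1
  1+1 = 0 carry 1
  1+0+1 = 0 carry 1
  1+1+1 = 1 carry 1
  0+0+1 = 1
  1+1 = 0 carry 1
  0+1+1 = 0 carry 1
  0+0+1 = 1
  0+0 = 0
  1+0 = 1
  1+0 = 1
  0+0 = 0
  1+1 = 0 carry 1
  1+1+1 = 1 carry 1
  0+0+1 = 1
  0+0 = 0
  1+0 = 1
  0+0 = 0
  1+0 = 1

0b101011001101001100110010110101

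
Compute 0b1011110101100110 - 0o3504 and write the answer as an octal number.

0o133042

0b1011110101100110 = 0o136546 in octal.
Subtract column by column in base 8:
  6-4 → 2
  4-0 → 4
  5-5 → 0
  6-3 → 3
  3-0 → 3
  1-0 → 1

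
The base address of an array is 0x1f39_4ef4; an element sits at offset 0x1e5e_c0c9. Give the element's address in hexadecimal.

Add column by column in base 16, right to left:
  4+9 = d
  f+c = b carry 1
  e+0+1 = f
  4+c = 0 carry 1
  9+e+1 = 8 carry 1
  3+5+1 = 9
  f+e = d carry 1
  1+1+1 = 3

0x3d980fbd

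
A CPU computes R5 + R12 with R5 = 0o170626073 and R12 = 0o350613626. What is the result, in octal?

Add column by column in base 8, right to left:
  3+6 = 1 carry 1
  7+2+1 = 2 carry 1
  0+6+1 = 7
  6+3 = 1 carry 1
  2+1+1 = 4
  6+6 = 4 carry 1
  0+0+1 = 1
  7+5 = 4 carry 1
  1+3+1 = 5

0o541441721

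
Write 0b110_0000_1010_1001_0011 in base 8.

0o1405223

Group the bits in threes: 001 100 000 101 010 010 011 → 1405223.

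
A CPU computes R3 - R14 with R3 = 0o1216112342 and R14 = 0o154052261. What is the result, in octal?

0o1042040061

Subtract column by column in base 8:
  2-1 → 1
  4-6 → 6 (borrow)
  3-2-1 → 0
  2-2 → 0
  1-5 → 4 (borrow)
  1-0-1 → 0
  6-4 → 2
  1-5 → 4 (borrow)
  2-1-1 → 0
  1-0 → 1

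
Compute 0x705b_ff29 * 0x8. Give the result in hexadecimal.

Multiply each base-16 digit by 8, carrying:
  9×8 = 72 → write 8 carry 4
  2×8+4 = 20 → write 4 carry 1
  f×8+1 = 121 → write 9 carry 7
  f×8+7 = 127 → write f carry 7
  b×8+7 = 95 → write f carry 5
  5×8+5 = 45 → write d carry 2
  0×8+2 = 2 → write 2
  7×8 = 56 → write 8 carry 3
  remaining carry: 3

0x382dff948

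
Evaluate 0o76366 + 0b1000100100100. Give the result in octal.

0b1000100100100 = 0o10444 in octal.
Add column by column in base 8, right to left:
  6+4 = 2 carry 1
  6+4+1 = 3 carry 1
  3+4+1 = 0 carry 1
  6+0+1 = 7
  7+1 = 0 carry 1
  final carry 1

0o107032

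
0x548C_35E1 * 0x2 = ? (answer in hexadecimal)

Multiply each base-16 digit by 2, carrying:
  1×2 = 2 → write 2
  E×2 = 28 → write C carry 1
  5×2+1 = 11 → write B
  3×2 = 6 → write 6
  C×2 = 24 → write 8 carry 1
  8×2+1 = 17 → write 1 carry 1
  4×2+1 = 9 → write 9
  5×2 = 10 → write A

0xA9186BC2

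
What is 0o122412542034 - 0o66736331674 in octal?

0o33454210140

Subtract column by column in base 8:
  4-4 → 0
  3-7 → 4 (borrow)
  0-6-1 → 1 (borrow)
  2-1-1 → 0
  4-3 → 1
  5-3 → 2
  2-6 → 4 (borrow)
  1-3-1 → 5 (borrow)
  4-7-1 → 4 (borrow)
  2-6-1 → 3 (borrow)
  2-6-1 → 3 (borrow)
  1-0-1 → 0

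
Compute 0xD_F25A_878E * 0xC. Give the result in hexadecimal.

Multiply each base-16 digit by 12, carrying:
  E×12 = 168 → write 8 carry 10
  8×12+10 = 106 → write A carry 6
  7×12+6 = 90 → write A carry 5
  8×12+5 = 101 → write 5 carry 6
  A×12+6 = 126 → write E carry 7
  5×12+7 = 67 → write 3 carry 4
  2×12+4 = 28 → write C carry 1
  F×12+1 = 181 → write 5 carry 11
  D×12+11 = 167 → write 7 carry 10
  remaining carry: A

0xA75C3E5AA8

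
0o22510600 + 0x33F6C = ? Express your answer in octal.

0x33F6C = 0o637554 in octal.
Add column by column in base 8, right to left:
  0+4 = 4
  0+5 = 5
  6+5 = 3 carry 1
  0+7+1 = 0 carry 1
  1+3+1 = 5
  5+6 = 3 carry 1
  2+0+1 = 3
  2+0 = 2

0o23350354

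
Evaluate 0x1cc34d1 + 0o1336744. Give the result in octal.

0x1cc34d1 = 0o163032321 in octal.
Add column by column in base 8, right to left:
  1+4 = 5
  2+4 = 6
  3+7 = 2 carry 1
  2+6+1 = 1 carry 1
  3+3+1 = 7
  0+3 = 3
  3+1 = 4
  6+0 = 6
  1+0 = 1

0o164371265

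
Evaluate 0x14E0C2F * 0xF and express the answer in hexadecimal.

0x1392B6C1

Multiply each base-16 digit by 15, carrying:
  F×15 = 225 → write 1 carry 14
  2×15+14 = 44 → write C carry 2
  C×15+2 = 182 → write 6 carry 11
  0×15+11 = 11 → write B
  E×15 = 210 → write 2 carry 13
  4×15+13 = 73 → write 9 carry 4
  1×15+4 = 19 → write 3 carry 1
  remaining carry: 1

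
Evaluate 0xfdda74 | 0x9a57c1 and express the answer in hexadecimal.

0xffdff5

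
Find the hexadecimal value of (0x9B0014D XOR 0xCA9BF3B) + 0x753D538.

0xC6D93AE

First 0x9B0014D XOR 0xCA9BF3B = 0x519BE76.
Add column by column in base 16, right to left:
  6+8 = E
  7+3 = A
  E+5 = 3 carry 1
  B+D+1 = 9 carry 1
  9+3+1 = D
  1+5 = 6
  5+7 = C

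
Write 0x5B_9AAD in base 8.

Expand each hex digit to 4 bits: 5=0101 B=1011 9=1001 A=1010 A=1010 D=1101.
Group the bits in threes: 010 110 111 001 101 010 101 101 → 26715255.

0o26715255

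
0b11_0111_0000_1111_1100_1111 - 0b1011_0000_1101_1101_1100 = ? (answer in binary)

0b1011000000000111110011

Subtract column by column in base 2:
  1-0 → 1
  1-0 → 1
  1-1 → 0
  1-1 → 0
  0-1 → 1 (borrow)
  0-0-1 → 1 (borrow)
  1-1-1 → 1 (borrow)
  1-1-1 → 1 (borrow)
  1-1-1 → 1 (borrow)
  1-0-1 → 0
  1-1 → 0
  1-1 → 0
  0-0 → 0
  0-0 → 0
  0-0 → 0
  0-0 → 0
  1-1 → 0
  1-1 → 0
  1-0 → 1
  0-1 → 1 (borrow)
  1-0-1 → 0
  1-0 → 1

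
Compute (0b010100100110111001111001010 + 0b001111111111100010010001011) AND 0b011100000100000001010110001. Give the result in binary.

Add column by column in base 2, right to left:
  0+1 = 1
  1+1 = 0 carry 1
  0+0+1 = 1
  1+1 = 0 carry 1
  0+0+1 = 1
  0+0 = 0
  1+0 = 1
  1+1 = 0 carry 1
  1+0+1 = 0 carry 1
  1+0+1 = 0 carry 1
  0+1+1 = 0 carry 1
  0+0+1 = 1
  1+0 = 1
  1+0 = 1
  1+1 = 0 carry 1
  0+1+1 = 0 carry 1
  1+1+1 = 1 carry 1
  1+1+1 = 1 carry 1
  0+1+1 = 0 carry 1
  0+1+1 = 0 carry 1
  1+1+1 = 1 carry 1
  0+1+1 = 0 carry 1
  0+1+1 = 0 carry 1
  1+1+1 = 1 carry 1
  0+1+1 = 0 carry 1
  1+0+1 = 0 carry 1
  final carry 1
Sum = 0b100100100110011100001010101; now AND with 0b011100000100000001010110001:
  100100100110011100001010101
& 011100000100000001010110001
= 000100000100000000000010001

0b100000100000000000010001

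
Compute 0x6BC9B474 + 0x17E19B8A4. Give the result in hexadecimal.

Add column by column in base 16, right to left:
  4+4 = 8
  7+A = 1 carry 1
  4+8+1 = D
  B+B = 6 carry 1
  9+9+1 = 3 carry 1
  C+1+1 = E
  B+E = 9 carry 1
  6+7+1 = E
  0+1 = 1

0x1E9E36D18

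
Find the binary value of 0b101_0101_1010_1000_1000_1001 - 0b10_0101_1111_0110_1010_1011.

Subtract column by column in base 2:
  1-1 → 0
  0-1 → 1 (borrow)
  0-0-1 → 1 (borrow)
  1-1-1 → 1 (borrow)
  0-0-1 → 1 (borrow)
  0-1-1 → 0 (borrow)
  0-0-1 → 1 (borrow)
  1-1-1 → 1 (borrow)
  0-0-1 → 1 (borrow)
  0-1-1 → 0 (borrow)
  0-1-1 → 0 (borrow)
  1-0-1 → 0
  0-1 → 1 (borrow)
  1-1-1 → 1 (borrow)
  0-1-1 → 0 (borrow)
  1-1-1 → 1 (borrow)
  1-1-1 → 1 (borrow)
  0-0-1 → 1 (borrow)
  1-1-1 → 1 (borrow)
  0-0-1 → 1 (borrow)
  1-0-1 → 0
  0-1 → 1 (borrow)
  1-0-1 → 0

0b1011111011000111011110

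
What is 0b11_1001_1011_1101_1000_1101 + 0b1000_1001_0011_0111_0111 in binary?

0b10000100101000100000100

Add column by column in base 2, right to left:
  1+1 = 0 carry 1
  0+1+1 = 0 carry 1
  1+1+1 = 1 carry 1
  1+0+1 = 0 carry 1
  0+1+1 = 0 carry 1
  0+1+1 = 0 carry 1
  0+1+1 = 0 carry 1
  1+0+1 = 0 carry 1
  1+1+1 = 1 carry 1
  0+1+1 = 0 carry 1
  1+0+1 = 0 carry 1
  1+0+1 = 0 carry 1
  1+1+1 = 1 carry 1
  1+0+1 = 0 carry 1
  0+0+1 = 1
  1+1 = 0 carry 1
  1+0+1 = 0 carry 1
  0+0+1 = 1
  0+0 = 0
  1+1 = 0 carry 1
  1+0+1 = 0 carry 1
  1+0+1 = 0 carry 1
  final carry 1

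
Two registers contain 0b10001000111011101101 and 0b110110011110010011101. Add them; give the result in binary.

0b1000111100101110001010

Add column by column in base 2, right to left:
  1+1 = 0 carry 1
  0+0+1 = 1
  1+1 = 0 carry 1
  1+1+1 = 1 carry 1
  0+1+1 = 0 carry 1
  1+0+1 = 0 carry 1
  1+0+1 = 0 carry 1
  1+1+1 = 1 carry 1
  0+0+1 = 1
  1+0 = 1
  1+1 = 0 carry 1
  1+1+1 = 1 carry 1
  0+1+1 = 0 carry 1
  0+1+1 = 0 carry 1
  0+0+1 = 1
  1+0 = 1
  0+1 = 1
  0+1 = 1
  0+0 = 0
  1+1 = 0 carry 1
  0+1+1 = 0 carry 1
  final carry 1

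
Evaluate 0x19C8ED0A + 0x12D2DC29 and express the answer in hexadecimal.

Add column by column in base 16, right to left:
  A+9 = 3 carry 1
  0+2+1 = 3
  D+C = 9 carry 1
  E+D+1 = C carry 1
  8+2+1 = B
  C+D = 9 carry 1
  9+2+1 = C
  1+1 = 2

0x2C9BC933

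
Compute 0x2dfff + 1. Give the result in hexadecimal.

0x2e000

The trailing 3 digits are F (max in base 16), so adding 1 cascades: they roll to 0 and the next digit up increments.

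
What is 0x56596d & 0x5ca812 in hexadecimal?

0x540800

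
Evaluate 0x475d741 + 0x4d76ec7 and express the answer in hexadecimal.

Add column by column in base 16, right to left:
  1+7 = 8
  4+c = 0 carry 1
  7+e+1 = 6 carry 1
  d+6+1 = 4 carry 1
  5+7+1 = d
  7+d = 4 carry 1
  4+4+1 = 9

0x94d4608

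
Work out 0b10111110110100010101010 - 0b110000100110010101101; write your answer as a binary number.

Subtract column by column in base 2:
  0-1 → 1 (borrow)
  1-0-1 → 0
  0-1 → 1 (borrow)
  1-1-1 → 1 (borrow)
  0-0-1 → 1 (borrow)
  1-1-1 → 1 (borrow)
  0-0-1 → 1 (borrow)
  1-1-1 → 1 (borrow)
  0-0-1 → 1 (borrow)
  0-0-1 → 1 (borrow)
  0-1-1 → 0 (borrow)
  1-1-1 → 1 (borrow)
  0-0-1 → 1 (borrow)
  1-0-1 → 0
  1-1 → 0
  0-0 → 0
  1-0 → 1
  1-0 → 1
  1-0 → 1
  1-1 → 0
  1-1 → 0
  0-0 → 0
  1-0 → 1

0b10001110001101111111101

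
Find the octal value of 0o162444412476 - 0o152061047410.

0o10363343066

Subtract column by column in base 8:
  6-0 → 6
  7-1 → 6
  4-4 → 0
  2-7 → 3 (borrow)
  1-4-1 → 4 (borrow)
  4-0-1 → 3
  4-1 → 3
  4-6 → 6 (borrow)
  4-0-1 → 3
  2-2 → 0
  6-5 → 1
  1-1 → 0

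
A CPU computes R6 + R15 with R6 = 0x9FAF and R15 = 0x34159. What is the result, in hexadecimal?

0x3E108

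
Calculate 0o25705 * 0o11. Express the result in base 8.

0o304755

Multiply each base-8 digit by 9, carrying:
  5×9 = 45 → write 5 carry 5
  0×9+5 = 5 → write 5
  7×9 = 63 → write 7 carry 7
  5×9+7 = 52 → write 4 carry 6
  2×9+6 = 24 → write 0 carry 3
  remaining carry: 3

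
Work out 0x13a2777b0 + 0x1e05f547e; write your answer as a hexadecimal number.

0x31a86cc2e

Add column by column in base 16, right to left:
  0+e = e
  b+7 = 2 carry 1
  7+4+1 = c
  7+5 = c
  7+f = 6 carry 1
  2+5+1 = 8
  a+0 = a
  3+e = 1 carry 1
  1+1+1 = 3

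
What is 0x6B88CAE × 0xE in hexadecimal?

0x5E17B184

Multiply each base-16 digit by 14, carrying:
  E×14 = 196 → write 4 carry 12
  A×14+12 = 152 → write 8 carry 9
  C×14+9 = 177 → write 1 carry 11
  8×14+11 = 123 → write B carry 7
  8×14+7 = 119 → write 7 carry 7
  B×14+7 = 161 → write 1 carry 10
  6×14+10 = 94 → write E carry 5
  remaining carry: 5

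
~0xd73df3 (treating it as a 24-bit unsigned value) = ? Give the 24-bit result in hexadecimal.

0x28c20c

Each hex digit d becomes f−d:
  d→2, 7→8, 3→c, d→2, f→0, 3→c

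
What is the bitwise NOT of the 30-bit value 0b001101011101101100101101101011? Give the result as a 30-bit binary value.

0b110010100010010011010010010100

Invert each bit: 001101011101101100101101101011 → 110010100010010011010010010100.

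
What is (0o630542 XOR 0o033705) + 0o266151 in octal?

First 0o630542 XOR 0o033705 = 0o603247.
Add column by column in base 8, right to left:
  7+1 = 0 carry 1
  4+5+1 = 2 carry 1
  2+1+1 = 4
  3+6 = 1 carry 1
  0+6+1 = 7
  6+2 = 0 carry 1
  final carry 1

0o1071420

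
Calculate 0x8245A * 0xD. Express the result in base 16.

Multiply each base-16 digit by 13, carrying:
  A×13 = 130 → write 2 carry 8
  5×13+8 = 73 → write 9 carry 4
  4×13+4 = 56 → write 8 carry 3
  2×13+3 = 29 → write D carry 1
  8×13+1 = 105 → write 9 carry 6
  remaining carry: 6

0x69D892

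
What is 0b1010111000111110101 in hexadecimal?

Group the bits into nibbles: 0101 0111 0001 1111 0101 → 571f5.

0x571f5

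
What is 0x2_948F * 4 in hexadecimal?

0xA523C

Multiply each base-16 digit by 4, carrying:
  F×4 = 60 → write C carry 3
  8×4+3 = 35 → write 3 carry 2
  4×4+2 = 18 → write 2 carry 1
  9×4+1 = 37 → write 5 carry 2
  2×4+2 = 10 → write A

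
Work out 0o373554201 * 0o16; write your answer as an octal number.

0o6703753416

Multiply each base-8 digit by 14, carrying:
  1×14 = 14 → write 6 carry 1
  0×14+1 = 1 → write 1
  2×14 = 28 → write 4 carry 3
  4×14+3 = 59 → write 3 carry 7
  5×14+7 = 77 → write 5 carry 9
  5×14+9 = 79 → write 7 carry 9
  3×14+9 = 51 → write 3 carry 6
  7×14+6 = 104 → write 0 carry 13
  3×14+13 = 55 → write 7 carry 6
  remaining carry: 6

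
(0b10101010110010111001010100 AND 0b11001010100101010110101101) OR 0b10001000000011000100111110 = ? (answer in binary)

0b10001010100011010100111110

0b10101010110010111001010100 AND 0b11001010100101010110101101 = 0b10001010100000010000000100.
Then OR with 0b10001000000011000100111110.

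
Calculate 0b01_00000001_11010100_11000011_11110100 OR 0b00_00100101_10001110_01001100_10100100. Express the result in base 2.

0b0100100101110111101100111111110100

OR bit by bit (1 where either bit is 1):
  0100000001110101001100001111110100
| 0000100101100011100100110010100100
= 0100100101110111101100111111110100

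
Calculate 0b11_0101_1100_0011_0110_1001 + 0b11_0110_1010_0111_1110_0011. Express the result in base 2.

0b11011000110101101001100

Add column by column in base 2, right to left:
  1+1 = 0 carry 1
  0+1+1 = 0 carry 1
  0+0+1 = 1
  1+0 = 1
  0+0 = 0
  1+1 = 0 carry 1
  1+1+1 = 1 carry 1
  0+1+1 = 0 carry 1
  1+1+1 = 1 carry 1
  1+1+1 = 1 carry 1
  0+1+1 = 0 carry 1
  0+0+1 = 1
  0+0 = 0
  0+1 = 1
  1+0 = 1
  1+1 = 0 carry 1
  1+0+1 = 0 carry 1
  0+1+1 = 0 carry 1
  1+1+1 = 1 carry 1
  0+0+1 = 1
  1+1 = 0 carry 1
  1+1+1 = 1 carry 1
  final carry 1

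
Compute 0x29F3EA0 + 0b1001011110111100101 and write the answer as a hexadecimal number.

0b1001011110111100101 = 0x4BDE5 in hexadecimal.
Add column by column in base 16, right to left:
  0+5 = 5
  A+E = 8 carry 1
  E+D+1 = C carry 1
  3+B+1 = F
  F+4 = 3 carry 1
  9+0+1 = A
  2+0 = 2

0x2A3FC85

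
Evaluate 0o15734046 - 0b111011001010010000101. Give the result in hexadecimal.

0x1A23A1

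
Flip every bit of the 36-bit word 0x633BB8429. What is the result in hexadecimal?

0x9CC447BD6

Each hex digit d becomes F−d:
  6→9, 3→C, 3→C, B→4, B→4, 8→7, 4→B, 2→D, 9→6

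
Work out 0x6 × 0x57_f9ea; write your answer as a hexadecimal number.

Multiply each base-16 digit by 6, carrying:
  a×6 = 60 → write c carry 3
  e×6+3 = 87 → write 7 carry 5
  9×6+5 = 59 → write b carry 3
  f×6+3 = 93 → write d carry 5
  7×6+5 = 47 → write f carry 2
  5×6+2 = 32 → write 0 carry 2
  remaining carry: 2

0x20fdb7c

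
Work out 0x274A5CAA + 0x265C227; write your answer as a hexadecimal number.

0x29B01ED1

Add column by column in base 16, right to left:
  A+7 = 1 carry 1
  A+2+1 = D
  C+2 = E
  5+C = 1 carry 1
  A+5+1 = 0 carry 1
  4+6+1 = B
  7+2 = 9
  2+0 = 2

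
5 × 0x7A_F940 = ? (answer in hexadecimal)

Multiply each base-16 digit by 5, carrying:
  0×5 = 0 → write 0
  4×5 = 20 → write 4 carry 1
  9×5+1 = 46 → write E carry 2
  F×5+2 = 77 → write D carry 4
  A×5+4 = 54 → write 6 carry 3
  7×5+3 = 38 → write 6 carry 2
  remaining carry: 2

0x266DE40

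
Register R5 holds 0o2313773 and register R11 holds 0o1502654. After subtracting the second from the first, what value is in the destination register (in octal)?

0o611117

Subtract column by column in base 8:
  3-4 → 7 (borrow)
  7-5-1 → 1
  7-6 → 1
  3-2 → 1
  1-0 → 1
  3-5 → 6 (borrow)
  2-1-1 → 0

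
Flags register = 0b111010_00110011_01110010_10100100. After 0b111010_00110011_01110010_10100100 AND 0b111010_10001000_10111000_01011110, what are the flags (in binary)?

AND bit by bit (1 only where both bits are 1):
  111010001100110111001010100100
& 111010100010001011100001011110
= 111010000000000011000000000100

0b111010000000000011000000000100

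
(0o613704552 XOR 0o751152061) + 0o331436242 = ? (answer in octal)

0o474314775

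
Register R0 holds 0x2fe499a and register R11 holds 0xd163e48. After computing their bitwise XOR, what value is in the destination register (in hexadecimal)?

0xfe877d2

XOR each hex digit independently (no carries):
  2^d=f, f^1=e, e^6=8, 4^3=7, 9^e=7, 9^4=d, a^8=2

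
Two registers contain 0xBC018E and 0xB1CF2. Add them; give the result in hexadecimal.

Add column by column in base 16, right to left:
  E+2 = 0 carry 1
  8+F+1 = 8 carry 1
  1+C+1 = E
  0+1 = 1
  C+B = 7 carry 1
  B+0+1 = C

0xC71E80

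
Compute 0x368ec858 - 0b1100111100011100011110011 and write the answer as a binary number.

0b110100111100001000111101100101

0x368ec858 = 0b110110100011101100100001011000 in binary.
Subtract column by column in base 2:
  0-1 → 1 (borrow)
  0-1-1 → 0 (borrow)
  0-0-1 → 1 (borrow)
  1-0-1 → 0
  1-1 → 0
  0-1 → 1 (borrow)
  1-1-1 → 1 (borrow)
  0-1-1 → 0 (borrow)
  0-0-1 → 1 (borrow)
  0-0-1 → 1 (borrow)
  0-0-1 → 1 (borrow)
  1-1-1 → 1 (borrow)
  0-1-1 → 0 (borrow)
  0-1-1 → 0 (borrow)
  1-0-1 → 0
  1-0 → 1
  0-0 → 0
  1-1 → 0
  1-1 → 0
  1-1 → 0
  0-1 → 1 (borrow)
  0-0-1 → 1 (borrow)
  0-0-1 → 1 (borrow)
  1-1-1 → 1 (borrow)
  0-1-1 → 0 (borrow)
  1-0-1 → 0
  1-0 → 1
  0-0 → 0
  1-0 → 1
  1-0 → 1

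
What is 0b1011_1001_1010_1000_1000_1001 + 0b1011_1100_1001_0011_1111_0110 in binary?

0b1011101100011110001111111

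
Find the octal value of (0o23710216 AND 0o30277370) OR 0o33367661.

0o23710216 AND 0o30277370 = 0o20210210.
Then OR with 0o33367661.

0o33377671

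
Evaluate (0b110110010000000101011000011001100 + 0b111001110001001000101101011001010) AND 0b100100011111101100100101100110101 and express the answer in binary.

0b100000000001001100000101100010100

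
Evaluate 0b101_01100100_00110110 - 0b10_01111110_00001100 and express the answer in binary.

0b101110011000101010

Subtract column by column in base 2:
  0-0 → 0
  1-0 → 1
  1-1 → 0
  0-1 → 1 (borrow)
  1-0-1 → 0
  1-0 → 1
  0-0 → 0
  0-0 → 0
  0-0 → 0
  0-1 → 1 (borrow)
  1-1-1 → 1 (borrow)
  0-1-1 → 0 (borrow)
  0-1-1 → 0 (borrow)
  1-1-1 → 1 (borrow)
  1-1-1 → 1 (borrow)
  0-0-1 → 1 (borrow)
  1-0-1 → 0
  0-1 → 1 (borrow)
  1-0-1 → 0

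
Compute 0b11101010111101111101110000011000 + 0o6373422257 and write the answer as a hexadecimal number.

0b11101010111101111101110000011000 = 0xeaf7dc18 in hexadecimal.
0o6373422257 = 0x33ee24af in hexadecimal.
Add column by column in base 16, right to left:
  8+f = 7 carry 1
  1+a+1 = c
  c+4 = 0 carry 1
  d+2+1 = 0 carry 1
  7+e+1 = 6 carry 1
  f+e+1 = e carry 1
  a+3+1 = e
  e+3 = 1 carry 1
  final carry 1

0x11ee600c7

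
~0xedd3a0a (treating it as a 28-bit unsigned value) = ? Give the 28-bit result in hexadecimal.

0x122c5f5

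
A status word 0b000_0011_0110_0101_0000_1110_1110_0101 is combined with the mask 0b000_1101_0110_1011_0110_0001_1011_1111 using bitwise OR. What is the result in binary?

0b0001111011011110110111111111111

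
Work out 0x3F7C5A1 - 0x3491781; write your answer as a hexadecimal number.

0xAEAE20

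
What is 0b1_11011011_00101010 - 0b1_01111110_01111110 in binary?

Subtract column by column in base 2:
  0-0 → 0
  1-1 → 0
  0-1 → 1 (borrow)
  1-1-1 → 1 (borrow)
  0-1-1 → 0 (borrow)
  1-1-1 → 1 (borrow)
  0-1-1 → 0 (borrow)
  0-0-1 → 1 (borrow)
  1-0-1 → 0
  1-1 → 0
  0-1 → 1 (borrow)
  1-1-1 → 1 (borrow)
  1-1-1 → 1 (borrow)
  0-1-1 → 0 (borrow)
  1-1-1 → 1 (borrow)
  1-0-1 → 0
  1-1 → 0

0b101110010101100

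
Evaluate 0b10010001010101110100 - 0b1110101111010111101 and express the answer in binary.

0b11011011010110111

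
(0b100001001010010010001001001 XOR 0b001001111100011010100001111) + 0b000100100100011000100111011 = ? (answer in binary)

First 0b100001001010010010001001001 XOR 0b001001111100011010100001111 = 0b101000110110001000101000110.
Add column by column in base 2, right to left:
  0+1 = 1
  1+1 = 0 carry 1
  1+0+1 = 0 carry 1
  0+1+1 = 0 carry 1
  0+1+1 = 0 carry 1
  0+1+1 = 0 carry 1
  1+0+1 = 0 carry 1
  0+0+1 = 1
  1+1 = 0 carry 1
  0+0+1 = 1
  0+0 = 0
  0+0 = 0
  1+1 = 0 carry 1
  0+1+1 = 0 carry 1
  0+0+1 = 1
  0+0 = 0
  1+0 = 1
  1+1 = 0 carry 1
  0+0+1 = 1
  1+0 = 1
  1+1 = 0 carry 1
  0+0+1 = 1
  0+0 = 0
  0+1 = 1
  1+0 = 1
  0+0 = 0
  1+0 = 1

0b101101011010100001010000001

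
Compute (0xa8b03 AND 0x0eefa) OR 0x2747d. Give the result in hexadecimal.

0x2fe7f

0xa8b03 AND 0x0eefa = 0x08a02.
Then OR with 0x2747d.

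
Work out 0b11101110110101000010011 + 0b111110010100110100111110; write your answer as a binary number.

0b1011100001011011101010001

Add column by column in base 2, right to left:
  1+0 = 1
  1+1 = 0 carry 1
  0+1+1 = 0 carry 1
  0+1+1 = 0 carry 1
  1+1+1 = 1 carry 1
  0+1+1 = 0 carry 1
  0+0+1 = 1
  0+0 = 0
  0+1 = 1
  1+0 = 1
  0+1 = 1
  1+1 = 0 carry 1
  0+0+1 = 1
  1+0 = 1
  1+1 = 0 carry 1
  0+0+1 = 1
  1+1 = 0 carry 1
  1+0+1 = 0 carry 1
  1+0+1 = 0 carry 1
  0+1+1 = 0 carry 1
  1+1+1 = 1 carry 1
  1+1+1 = 1 carry 1
  1+1+1 = 1 carry 1
  0+1+1 = 0 carry 1
  final carry 1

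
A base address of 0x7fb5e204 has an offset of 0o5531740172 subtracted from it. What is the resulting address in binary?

0x7fb5e204 = 0b1111111101101011110001000000100 in binary.
0o5531740172 = 0b101101011001111100000001111010 in binary.
Subtract column by column in base 2:
  0-0 → 0
  0-1 → 1 (borrow)
  1-0-1 → 0
  0-1 → 1 (borrow)
  0-1-1 → 0 (borrow)
  0-1-1 → 0 (borrow)
  0-1-1 → 0 (borrow)
  0-0-1 → 1 (borrow)
  0-0-1 → 1 (borrow)
  1-0-1 → 0
  0-0 → 0
  0-0 → 0
  0-0 → 0
  1-0 → 1
  1-1 → 0
  1-1 → 0
  1-1 → 0
  0-1 → 1 (borrow)
  1-1-1 → 1 (borrow)
  0-0-1 → 1 (borrow)
  1-0-1 → 0
  1-1 → 0
  0-1 → 1 (borrow)
  1-0-1 → 0
  1-1 → 0
  1-0 → 1
  1-1 → 0
  1-1 → 0
  1-0 → 1
  1-1 → 0
  1-0 → 1

0b1010010010011100010000110001010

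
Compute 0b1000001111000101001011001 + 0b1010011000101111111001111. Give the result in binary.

0b10010100111110101000101000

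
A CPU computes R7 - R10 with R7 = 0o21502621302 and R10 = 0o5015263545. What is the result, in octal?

0o14465335535

Subtract column by column in base 8:
  2-5 → 5 (borrow)
  0-4-1 → 3 (borrow)
  3-5-1 → 5 (borrow)
  1-3-1 → 5 (borrow)
  2-6-1 → 3 (borrow)
  6-2-1 → 3
  2-5 → 5 (borrow)
  0-1-1 → 6 (borrow)
  5-0-1 → 4
  1-5 → 4 (borrow)
  2-0-1 → 1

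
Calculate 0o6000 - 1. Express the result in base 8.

The trailing 3 digits are 0, so subtracting 1 borrows through: they become 7 and the next digit up decrements.

0o5777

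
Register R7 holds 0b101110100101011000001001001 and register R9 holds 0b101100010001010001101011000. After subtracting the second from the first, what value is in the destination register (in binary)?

0b10010100000110011110001

Subtract column by column in base 2:
  1-0 → 1
  0-0 → 0
  0-0 → 0
  1-1 → 0
  0-1 → 1 (borrow)
  0-0-1 → 1 (borrow)
  1-1-1 → 1 (borrow)
  0-0-1 → 1 (borrow)
  0-1-1 → 0 (borrow)
  0-1-1 → 0 (borrow)
  0-0-1 → 1 (borrow)
  0-0-1 → 1 (borrow)
  1-0-1 → 0
  1-1 → 0
  0-0 → 0
  1-1 → 0
  0-0 → 0
  1-0 → 1
  0-0 → 0
  0-1 → 1 (borrow)
  1-0-1 → 0
  0-0 → 0
  1-0 → 1
  1-1 → 0
  1-1 → 0
  0-0 → 0
  1-1 → 0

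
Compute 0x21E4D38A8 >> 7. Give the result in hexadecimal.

7 bits is not a whole number of base-16 digits; in binary: 1000011110010011010011100010101000 >> 7 = 100001111001001101001110001.

0x43C9A71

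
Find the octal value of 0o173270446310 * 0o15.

0o3103537363050

Multiply each base-8 digit by 13, carrying:
  0×13 = 0 → write 0
  1×13 = 13 → write 5 carry 1
  3×13+1 = 40 → write 0 carry 5
  6×13+5 = 83 → write 3 carry 10
  4×13+10 = 62 → write 6 carry 7
  4×13+7 = 59 → write 3 carry 7
  0×13+7 = 7 → write 7
  7×13 = 91 → write 3 carry 11
  2×13+11 = 37 → write 5 carry 4
  3×13+4 = 43 → write 3 carry 5
  7×13+5 = 96 → write 0 carry 12
  1×13+12 = 25 → write 1 carry 3
  remaining carry: 3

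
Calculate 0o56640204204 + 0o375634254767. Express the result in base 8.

0o454474461173

Add column by column in base 8, right to left:
  4+7 = 3 carry 1
  0+6+1 = 7
  2+7 = 1 carry 1
  4+4+1 = 1 carry 1
  0+5+1 = 6
  2+2 = 4
  0+4 = 4
  4+3 = 7
  6+6 = 4 carry 1
  6+5+1 = 4 carry 1
  5+7+1 = 5 carry 1
  0+3+1 = 4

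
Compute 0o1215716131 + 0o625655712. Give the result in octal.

0o2043574043

Add column by column in base 8, right to left:
  1+2 = 3
  3+1 = 4
  1+7 = 0 carry 1
  6+5+1 = 4 carry 1
  1+5+1 = 7
  7+6 = 5 carry 1
  5+5+1 = 3 carry 1
  1+2+1 = 4
  2+6 = 0 carry 1
  1+0+1 = 2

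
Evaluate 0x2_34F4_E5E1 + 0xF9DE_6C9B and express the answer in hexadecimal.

Add column by column in base 16, right to left:
  1+B = C
  E+9 = 7 carry 1
  5+C+1 = 2 carry 1
  E+6+1 = 5 carry 1
  4+E+1 = 3 carry 1
  F+D+1 = D carry 1
  4+9+1 = E
  3+F = 2 carry 1
  2+0+1 = 3

0x32ED3527C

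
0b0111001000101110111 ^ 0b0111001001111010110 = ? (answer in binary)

XOR bit by bit (1 where the bits differ):
  0111001000101110111
^ 0111001001111010110
= 0000000001010100001

0b0000000001010100001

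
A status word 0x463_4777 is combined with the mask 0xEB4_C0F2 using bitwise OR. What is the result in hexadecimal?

OR each hex digit independently (no carries):
  4|E=E, 6|B=F, 3|4=7, 4|C=C, 7|0=7, 7|F=F, 7|2=7

0xEF7C7F7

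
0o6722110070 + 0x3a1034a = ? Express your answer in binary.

0b111010111010011001001110000010

0o6722110070 = 0b110111010010001001000000111000 in binary.
0x3a1034a = 0b11101000010000001101001010 in binary.
Add column by column in base 2, right to left:
  0+0 = 0
  0+1 = 1
  0+0 = 0
  1+1 = 0 carry 1
  1+0+1 = 0 carry 1
  1+0+1 = 0 carry 1
  0+1+1 = 0 carry 1
  0+0+1 = 1
  0+1 = 1
  0+1 = 1
  0+0 = 0
  0+0 = 0
  1+0 = 1
  0+0 = 0
  0+0 = 0
  1+0 = 1
  0+1 = 1
  0+0 = 0
  0+0 = 0
  1+0 = 1
  0+0 = 0
  0+1 = 1
  1+0 = 1
  0+1 = 1
  1+1 = 0 carry 1
  1+1+1 = 1 carry 1
  1+0+1 = 0 carry 1
  0+0+1 = 1
  1+0 = 1
  1+0 = 1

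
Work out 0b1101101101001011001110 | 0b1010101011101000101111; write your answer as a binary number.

0b1111101111101011101111

OR bit by bit (1 where either bit is 1):
  1101101101001011001110
| 1010101011101000101111
= 1111101111101011101111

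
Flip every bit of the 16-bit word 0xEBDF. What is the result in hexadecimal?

0x1420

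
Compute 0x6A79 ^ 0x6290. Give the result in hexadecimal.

0x08E9

XOR each hex digit independently (no carries):
  6^6=0, A^2=8, 7^9=E, 9^0=9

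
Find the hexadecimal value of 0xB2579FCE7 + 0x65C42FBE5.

0x1181BCF8CC

Add column by column in base 16, right to left:
  7+5 = C
  E+E = C carry 1
  C+B+1 = 8 carry 1
  F+F+1 = F carry 1
  9+2+1 = C
  7+4 = B
  5+C = 1 carry 1
  2+5+1 = 8
  B+6 = 1 carry 1
  final carry 1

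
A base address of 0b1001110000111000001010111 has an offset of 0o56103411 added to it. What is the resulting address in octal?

0o174173540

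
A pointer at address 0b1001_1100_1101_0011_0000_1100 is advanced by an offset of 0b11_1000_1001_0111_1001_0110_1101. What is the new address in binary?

0b100001001100100110001111001

Add column by column in base 2, right to left:
  0+1 = 1
  0+0 = 0
  1+1 = 0 carry 1
  1+1+1 = 1 carry 1
  0+0+1 = 1
  0+1 = 1
  0+1 = 1
  0+0 = 0
  1+1 = 0 carry 1
  1+0+1 = 0 carry 1
  0+0+1 = 1
  0+1 = 1
  1+1 = 0 carry 1
  0+1+1 = 0 carry 1
  1+1+1 = 1 carry 1
  1+0+1 = 0 carry 1
  0+1+1 = 0 carry 1
  0+0+1 = 1
  1+0 = 1
  1+1 = 0 carry 1
  1+0+1 = 0 carry 1
  0+0+1 = 1
  0+0 = 0
  1+1 = 0 carry 1
  0+1+1 = 0 carry 1
  0+1+1 = 0 carry 1
  final carry 1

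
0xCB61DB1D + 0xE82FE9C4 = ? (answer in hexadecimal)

0x1B391C4E1

Add column by column in base 16, right to left:
  D+4 = 1 carry 1
  1+C+1 = E
  B+9 = 4 carry 1
  D+E+1 = C carry 1
  1+F+1 = 1 carry 1
  6+2+1 = 9
  B+8 = 3 carry 1
  C+E+1 = B carry 1
  final carry 1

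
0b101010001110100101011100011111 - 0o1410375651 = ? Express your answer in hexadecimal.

0x1e185b76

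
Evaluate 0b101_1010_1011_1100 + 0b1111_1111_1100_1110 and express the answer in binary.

0b10101101010001010

Add column by column in base 2, right to left:
  0+0 = 0
  0+1 = 1
  1+1 = 0 carry 1
  1+1+1 = 1 carry 1
  1+0+1 = 0 carry 1
  1+0+1 = 0 carry 1
  0+1+1 = 0 carry 1
  1+1+1 = 1 carry 1
  0+1+1 = 0 carry 1
  1+1+1 = 1 carry 1
  0+1+1 = 0 carry 1
  1+1+1 = 1 carry 1
  1+1+1 = 1 carry 1
  0+1+1 = 0 carry 1
  1+1+1 = 1 carry 1
  0+1+1 = 0 carry 1
  final carry 1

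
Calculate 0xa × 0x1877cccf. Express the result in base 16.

0xf4ae0016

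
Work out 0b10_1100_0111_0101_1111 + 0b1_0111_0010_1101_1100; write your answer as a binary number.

Add column by column in base 2, right to left:
  1+0 = 1
  1+0 = 1
  1+1 = 0 carry 1
  1+1+1 = 1 carry 1
  1+1+1 = 1 carry 1
  0+0+1 = 1
  1+1 = 0 carry 1
  0+1+1 = 0 carry 1
  1+0+1 = 0 carry 1
  1+1+1 = 1 carry 1
  1+0+1 = 0 carry 1
  0+0+1 = 1
  0+1 = 1
  0+1 = 1
  1+1 = 0 carry 1
  1+0+1 = 0 carry 1
  0+1+1 = 0 carry 1
  1+0+1 = 0 carry 1
  final carry 1

0b1000011101000111011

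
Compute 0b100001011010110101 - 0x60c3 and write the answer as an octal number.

0b100001011010110101 = 0o413265 in octal.
0x60c3 = 0o60303 in octal.
Subtract column by column in base 8:
  5-3 → 2
  6-0 → 6
  2-3 → 7 (borrow)
  3-0-1 → 2
  1-6 → 3 (borrow)
  4-0-1 → 3

0o332762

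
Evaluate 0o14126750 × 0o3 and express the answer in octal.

Multiply each base-8 digit by 3, carrying:
  0×3 = 0 → write 0
  5×3 = 15 → write 7 carry 1
  7×3+1 = 22 → write 6 carry 2
  6×3+2 = 20 → write 4 carry 2
  2×3+2 = 8 → write 0 carry 1
  1×3+1 = 4 → write 4
  4×3 = 12 → write 4 carry 1
  1×3+1 = 4 → write 4

0o44404670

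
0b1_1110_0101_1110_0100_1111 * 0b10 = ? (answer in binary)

Multiply each base-2 digit by 2, carrying:
  1×2 = 2 → write 0 carry 1
  1×2+1 = 3 → write 1 carry 1
  1×2+1 = 3 → write 1 carry 1
  1×2+1 = 3 → write 1 carry 1
  0×2+1 = 1 → write 1
  0×2 = 0 → write 0
  1×2 = 2 → write 0 carry 1
  0×2+1 = 1 → write 1
  0×2 = 0 → write 0
  1×2 = 2 → write 0 carry 1
  1×2+1 = 3 → write 1 carry 1
  1×2+1 = 3 → write 1 carry 1
  1×2+1 = 3 → write 1 carry 1
  0×2+1 = 1 → write 1
  1×2 = 2 → write 0 carry 1
  0×2+1 = 1 → write 1
  0×2 = 0 → write 0
  1×2 = 2 → write 0 carry 1
  1×2+1 = 3 → write 1 carry 1
  1×2+1 = 3 → write 1 carry 1
  1×2+1 = 3 → write 1 carry 1
  remaining carry: 1

0b1111001011110010011110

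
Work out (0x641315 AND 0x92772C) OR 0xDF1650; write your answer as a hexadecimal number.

0xDF1754

0x641315 AND 0x92772C = 0x001304.
Then OR with 0xDF1650.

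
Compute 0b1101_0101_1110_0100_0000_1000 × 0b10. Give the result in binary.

0b1101010111100100000010000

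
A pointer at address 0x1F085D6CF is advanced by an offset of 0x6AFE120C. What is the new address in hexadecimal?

0x25B83E8DB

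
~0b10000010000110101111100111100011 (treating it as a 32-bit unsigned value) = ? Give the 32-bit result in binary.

Invert each bit: 10000010000110101111100111100011 → 01111101111001010000011000011100.

0b01111101111001010000011000011100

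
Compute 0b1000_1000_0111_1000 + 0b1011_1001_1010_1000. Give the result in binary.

0b10100001000100000

Add column by column in base 2, right to left:
  0+0 = 0
  0+0 = 0
  0+0 = 0
  1+1 = 0 carry 1
  1+0+1 = 0 carry 1
  1+1+1 = 1 carry 1
  1+0+1 = 0 carry 1
  0+1+1 = 0 carry 1
  0+1+1 = 0 carry 1
  0+0+1 = 1
  0+0 = 0
  1+1 = 0 carry 1
  0+1+1 = 0 carry 1
  0+1+1 = 0 carry 1
  0+0+1 = 1
  1+1 = 0 carry 1
  final carry 1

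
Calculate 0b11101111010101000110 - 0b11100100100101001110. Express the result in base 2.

0b1010101111111000

Subtract column by column in base 2:
  0-0 → 0
  1-1 → 0
  1-1 → 0
  0-1 → 1 (borrow)
  0-0-1 → 1 (borrow)
  0-0-1 → 1 (borrow)
  1-1-1 → 1 (borrow)
  0-0-1 → 1 (borrow)
  1-1-1 → 1 (borrow)
  0-0-1 → 1 (borrow)
  1-0-1 → 0
  0-1 → 1 (borrow)
  1-0-1 → 0
  1-0 → 1
  1-1 → 0
  1-0 → 1
  0-0 → 0
  1-1 → 0
  1-1 → 0
  1-1 → 0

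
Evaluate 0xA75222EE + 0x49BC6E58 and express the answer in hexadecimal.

0xF10E9146

Add column by column in base 16, right to left:
  E+8 = 6 carry 1
  E+5+1 = 4 carry 1
  2+E+1 = 1 carry 1
  2+6+1 = 9
  2+C = E
  5+B = 0 carry 1
  7+9+1 = 1 carry 1
  A+4+1 = F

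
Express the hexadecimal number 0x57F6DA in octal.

Expand each hex digit to 4 bits: 5=0101 7=0111 F=1111 6=0110 D=1101 A=1010.
Group the bits in threes: 010 101 111 111 011 011 011 010 → 25773332.

0o25773332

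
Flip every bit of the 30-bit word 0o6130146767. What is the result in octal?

0o1647631010

Each oct digit d becomes 7−d:
  6→1, 1→6, 3→4, 0→7, 1→6, 4→3, 6→1, 7→0, 6→1, 7→0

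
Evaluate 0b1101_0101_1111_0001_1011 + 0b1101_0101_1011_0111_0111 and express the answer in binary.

Add column by column in base 2, right to left:
  1+1 = 0 carry 1
  1+1+1 = 1 carry 1
  0+1+1 = 0 carry 1
  1+0+1 = 0 carry 1
  1+1+1 = 1 carry 1
  0+1+1 = 0 carry 1
  0+1+1 = 0 carry 1
  0+0+1 = 1
  1+1 = 0 carry 1
  1+1+1 = 1 carry 1
  1+0+1 = 0 carry 1
  1+1+1 = 1 carry 1
  1+1+1 = 1 carry 1
  0+0+1 = 1
  1+1 = 0 carry 1
  0+0+1 = 1
  1+1 = 0 carry 1
  0+0+1 = 1
  1+1 = 0 carry 1
  1+1+1 = 1 carry 1
  final carry 1

0b110101011101010010010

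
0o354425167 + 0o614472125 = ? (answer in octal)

0o1171117314

Add column by column in base 8, right to left:
  7+5 = 4 carry 1
  6+2+1 = 1 carry 1
  1+1+1 = 3
  5+2 = 7
  2+7 = 1 carry 1
  4+4+1 = 1 carry 1
  4+4+1 = 1 carry 1
  5+1+1 = 7
  3+6 = 1 carry 1
  final carry 1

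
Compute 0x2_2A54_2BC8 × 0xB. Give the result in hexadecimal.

Multiply each base-16 digit by 11, carrying:
  8×11 = 88 → write 8 carry 5
  C×11+5 = 137 → write 9 carry 8
  B×11+8 = 129 → write 1 carry 8
  2×11+8 = 30 → write E carry 1
  4×11+1 = 45 → write D carry 2
  5×11+2 = 57 → write 9 carry 3
  A×11+3 = 113 → write 1 carry 7
  2×11+7 = 29 → write D carry 1
  2×11+1 = 23 → write 7 carry 1
  remaining carry: 1

0x17D19DE198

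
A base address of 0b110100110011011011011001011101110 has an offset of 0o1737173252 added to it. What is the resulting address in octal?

0o66572524630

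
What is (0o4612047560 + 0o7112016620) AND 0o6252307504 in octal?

0o2200006400

Add column by column in base 8, right to left:
  0+0 = 0
  6+2 = 0 carry 1
  5+6+1 = 4 carry 1
  7+6+1 = 6 carry 1
  4+1+1 = 6
  0+0 = 0
  2+2 = 4
  1+1 = 2
  6+1 = 7
  4+7 = 3 carry 1
  final carry 1
Sum = 0o13724066400; now AND with 0o6252307504:
  1&0=0, 3&6=2, 7&2=2, 2&5=0, 4&2=0, 0&3=0, 6&0=0, 6&7=6, 4&5=4, 0&0=0, 0&4=0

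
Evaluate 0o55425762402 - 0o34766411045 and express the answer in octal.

0o20437351335

Subtract column by column in base 8:
  2-5 → 5 (borrow)
  0-4-1 → 3 (borrow)
  4-0-1 → 3
  2-1 → 1
  6-1 → 5
  7-4 → 3
  5-6 → 7 (borrow)
  2-6-1 → 3 (borrow)
  4-7-1 → 4 (borrow)
  5-4-1 → 0
  5-3 → 2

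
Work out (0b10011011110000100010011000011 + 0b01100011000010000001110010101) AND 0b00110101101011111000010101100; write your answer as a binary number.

Add column by column in base 2, right to left:
  1+1 = 0 carry 1
  1+0+1 = 0 carry 1
  0+1+1 = 0 carry 1
  0+0+1 = 1
  0+1 = 1
  0+0 = 0
  1+0 = 1
  1+1 = 0 carry 1
  0+1+1 = 0 carry 1
  0+1+1 = 0 carry 1
  1+0+1 = 0 carry 1
  0+0+1 = 1
  0+0 = 0
  0+0 = 0
  1+0 = 1
  0+0 = 0
  0+1 = 1
  0+0 = 0
  0+0 = 0
  1+0 = 1
  1+0 = 1
  1+1 = 0 carry 1
  1+1+1 = 1 carry 1
  0+0+1 = 1
  1+0 = 1
  1+0 = 1
  0+1 = 1
  0+1 = 1
  1+0 = 1
Sum = 0b11111110110010100100001011000; now AND with 0b00110101101011111000010101100:
  11111110110010100100001011000
& 00110101101011111000010101100
= 00110100100010100000000001000

0b110100100010100000000001000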